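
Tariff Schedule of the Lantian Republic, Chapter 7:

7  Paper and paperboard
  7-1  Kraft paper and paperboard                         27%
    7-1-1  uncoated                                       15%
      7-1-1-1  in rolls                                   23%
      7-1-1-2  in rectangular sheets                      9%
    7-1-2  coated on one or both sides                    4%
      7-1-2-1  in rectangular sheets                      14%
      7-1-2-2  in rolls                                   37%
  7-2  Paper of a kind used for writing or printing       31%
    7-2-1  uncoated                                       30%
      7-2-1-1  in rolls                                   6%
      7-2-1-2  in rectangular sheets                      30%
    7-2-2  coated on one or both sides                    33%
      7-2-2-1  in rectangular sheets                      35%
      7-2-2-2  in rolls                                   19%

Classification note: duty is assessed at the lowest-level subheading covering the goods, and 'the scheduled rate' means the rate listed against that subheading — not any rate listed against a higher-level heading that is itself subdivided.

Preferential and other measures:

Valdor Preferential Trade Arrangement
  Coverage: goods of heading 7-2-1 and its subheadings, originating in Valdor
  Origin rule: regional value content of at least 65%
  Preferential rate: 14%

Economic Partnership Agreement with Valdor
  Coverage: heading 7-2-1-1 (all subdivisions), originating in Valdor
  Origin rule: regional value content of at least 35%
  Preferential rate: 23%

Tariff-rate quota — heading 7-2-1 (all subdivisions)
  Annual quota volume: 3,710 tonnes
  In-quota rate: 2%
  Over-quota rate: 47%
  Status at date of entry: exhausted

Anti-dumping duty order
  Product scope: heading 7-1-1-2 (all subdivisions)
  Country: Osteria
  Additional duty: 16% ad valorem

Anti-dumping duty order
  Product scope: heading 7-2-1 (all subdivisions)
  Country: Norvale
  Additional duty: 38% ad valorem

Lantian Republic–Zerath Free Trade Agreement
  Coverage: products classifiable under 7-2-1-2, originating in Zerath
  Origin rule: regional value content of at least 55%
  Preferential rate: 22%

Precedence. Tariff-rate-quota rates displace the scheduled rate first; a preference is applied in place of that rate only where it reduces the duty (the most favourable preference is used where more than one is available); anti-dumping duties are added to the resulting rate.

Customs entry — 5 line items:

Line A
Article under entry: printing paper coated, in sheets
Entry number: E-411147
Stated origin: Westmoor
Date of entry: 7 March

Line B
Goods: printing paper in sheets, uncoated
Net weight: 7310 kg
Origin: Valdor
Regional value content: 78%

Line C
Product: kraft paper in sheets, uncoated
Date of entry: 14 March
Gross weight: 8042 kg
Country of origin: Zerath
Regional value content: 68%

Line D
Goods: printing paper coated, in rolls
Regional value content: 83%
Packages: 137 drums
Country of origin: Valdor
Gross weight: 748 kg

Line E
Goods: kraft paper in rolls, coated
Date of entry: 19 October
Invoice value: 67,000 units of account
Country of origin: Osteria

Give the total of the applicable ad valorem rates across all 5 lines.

114%

Line A: printing paper → 7-2; coated → 7-2-2; in sheets → 7-2-2-1. Scheduled 35%. No special measure applies. → 35%.
Line B: printing paper → 7-2; uncoated → 7-2-1; in sheets → 7-2-1-2. Scheduled 30%. quota on 7-2-1 exhausted → over-quota 47%; Valdor agreement on 7-2-1: RVC ≥ 65% → 14% available; Valdor agreement on 7-2-1-1: 7-2-1-2 not covered; preferential 14%. → 14%.
Line C: kraft paper → 7-1; uncoated → 7-1-1; in sheets → 7-1-1-2. Scheduled 9%. Zerath agreement on 7-2-1-2: 7-1-1-2 not covered. → 9%.
Line D: printing paper → 7-2; coated → 7-2-2; in rolls → 7-2-2-2. Scheduled 19%. Valdor agreement on 7-2-1: 7-2-2-2 not covered; Valdor agreement on 7-2-1-1: 7-2-2-2 not covered. → 19%.
Line E: kraft paper → 7-1; coated → 7-1-2; in rolls → 7-1-2-2. Scheduled 37%. No special measure applies. → 37%.
Sum: 35% + 14% + 9% + 19% + 37% = 114%.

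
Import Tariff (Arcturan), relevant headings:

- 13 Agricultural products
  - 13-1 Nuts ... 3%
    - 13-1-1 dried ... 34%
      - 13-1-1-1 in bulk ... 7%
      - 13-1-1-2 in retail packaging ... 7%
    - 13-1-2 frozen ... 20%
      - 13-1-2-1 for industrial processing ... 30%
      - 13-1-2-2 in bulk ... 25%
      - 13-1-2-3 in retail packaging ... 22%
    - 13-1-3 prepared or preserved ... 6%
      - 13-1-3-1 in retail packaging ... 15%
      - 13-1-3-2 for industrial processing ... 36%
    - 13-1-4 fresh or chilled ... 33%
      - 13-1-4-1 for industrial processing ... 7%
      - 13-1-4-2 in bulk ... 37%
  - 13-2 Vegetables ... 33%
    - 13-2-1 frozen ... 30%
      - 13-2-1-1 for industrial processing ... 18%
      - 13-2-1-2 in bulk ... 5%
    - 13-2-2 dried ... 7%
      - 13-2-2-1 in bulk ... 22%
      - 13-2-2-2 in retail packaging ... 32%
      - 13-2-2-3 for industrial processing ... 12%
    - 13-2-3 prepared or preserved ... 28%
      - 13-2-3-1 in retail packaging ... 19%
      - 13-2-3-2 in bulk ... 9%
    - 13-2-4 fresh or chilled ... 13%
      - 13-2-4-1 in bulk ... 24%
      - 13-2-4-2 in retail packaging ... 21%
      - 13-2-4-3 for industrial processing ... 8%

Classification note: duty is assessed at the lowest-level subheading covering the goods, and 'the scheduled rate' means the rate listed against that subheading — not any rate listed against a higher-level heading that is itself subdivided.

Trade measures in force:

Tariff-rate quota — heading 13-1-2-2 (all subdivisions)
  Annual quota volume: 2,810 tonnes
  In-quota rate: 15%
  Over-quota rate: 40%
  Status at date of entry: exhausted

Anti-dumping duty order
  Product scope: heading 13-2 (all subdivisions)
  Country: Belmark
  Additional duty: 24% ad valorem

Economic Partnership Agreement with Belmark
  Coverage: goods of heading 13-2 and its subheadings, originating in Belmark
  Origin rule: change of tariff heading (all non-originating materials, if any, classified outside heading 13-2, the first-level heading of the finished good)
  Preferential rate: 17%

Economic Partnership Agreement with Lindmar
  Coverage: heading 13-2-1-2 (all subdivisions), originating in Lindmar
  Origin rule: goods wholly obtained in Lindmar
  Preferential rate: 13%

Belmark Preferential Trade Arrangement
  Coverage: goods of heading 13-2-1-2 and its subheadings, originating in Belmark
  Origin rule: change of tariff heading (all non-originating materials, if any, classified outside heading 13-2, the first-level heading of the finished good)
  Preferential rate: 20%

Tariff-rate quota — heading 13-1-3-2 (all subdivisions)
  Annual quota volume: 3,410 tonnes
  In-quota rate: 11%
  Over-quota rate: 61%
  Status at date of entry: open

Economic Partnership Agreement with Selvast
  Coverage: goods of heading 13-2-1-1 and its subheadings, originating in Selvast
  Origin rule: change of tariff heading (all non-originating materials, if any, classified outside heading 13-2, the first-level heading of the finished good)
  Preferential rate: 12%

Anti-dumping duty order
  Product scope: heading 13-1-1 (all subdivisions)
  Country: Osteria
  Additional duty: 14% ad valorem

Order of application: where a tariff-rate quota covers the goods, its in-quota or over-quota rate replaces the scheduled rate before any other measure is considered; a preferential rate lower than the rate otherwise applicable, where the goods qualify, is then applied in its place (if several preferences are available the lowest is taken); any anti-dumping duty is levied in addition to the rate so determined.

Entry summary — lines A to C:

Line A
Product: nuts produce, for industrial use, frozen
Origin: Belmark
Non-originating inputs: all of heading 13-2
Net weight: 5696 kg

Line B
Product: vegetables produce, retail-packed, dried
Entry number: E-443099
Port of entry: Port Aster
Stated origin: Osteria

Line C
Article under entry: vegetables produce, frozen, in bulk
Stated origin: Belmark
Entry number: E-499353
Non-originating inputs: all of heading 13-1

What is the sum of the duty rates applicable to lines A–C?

91%

Line A: nuts → 13-1; frozen → 13-1-2; for industrial use → 13-1-2-1. Scheduled 30%. Belmark agreement on 13-2: 13-1-2-1 not covered; Belmark agreement on 13-2-1-2: 13-1-2-1 not covered. → 30%.
Line B: vegetables → 13-2; dried → 13-2-2; retail-packed → 13-2-2-2. Scheduled 32%. No special measure applies. → 32%.
Line C: vegetables → 13-2; frozen → 13-2-1; in bulk → 13-2-1-2. Scheduled 5%. Belmark agreement on 13-2: CTH met → 17% available; Belmark agreement on 13-2-1-2: CTH met → 20% available; preference 17% not lower than 5% → no reduction; anti-dumping (Belmark, 13-2): +24%; total 5% + 24% = 29%. → 29%.
Sum: 30% + 32% + 29% = 91%.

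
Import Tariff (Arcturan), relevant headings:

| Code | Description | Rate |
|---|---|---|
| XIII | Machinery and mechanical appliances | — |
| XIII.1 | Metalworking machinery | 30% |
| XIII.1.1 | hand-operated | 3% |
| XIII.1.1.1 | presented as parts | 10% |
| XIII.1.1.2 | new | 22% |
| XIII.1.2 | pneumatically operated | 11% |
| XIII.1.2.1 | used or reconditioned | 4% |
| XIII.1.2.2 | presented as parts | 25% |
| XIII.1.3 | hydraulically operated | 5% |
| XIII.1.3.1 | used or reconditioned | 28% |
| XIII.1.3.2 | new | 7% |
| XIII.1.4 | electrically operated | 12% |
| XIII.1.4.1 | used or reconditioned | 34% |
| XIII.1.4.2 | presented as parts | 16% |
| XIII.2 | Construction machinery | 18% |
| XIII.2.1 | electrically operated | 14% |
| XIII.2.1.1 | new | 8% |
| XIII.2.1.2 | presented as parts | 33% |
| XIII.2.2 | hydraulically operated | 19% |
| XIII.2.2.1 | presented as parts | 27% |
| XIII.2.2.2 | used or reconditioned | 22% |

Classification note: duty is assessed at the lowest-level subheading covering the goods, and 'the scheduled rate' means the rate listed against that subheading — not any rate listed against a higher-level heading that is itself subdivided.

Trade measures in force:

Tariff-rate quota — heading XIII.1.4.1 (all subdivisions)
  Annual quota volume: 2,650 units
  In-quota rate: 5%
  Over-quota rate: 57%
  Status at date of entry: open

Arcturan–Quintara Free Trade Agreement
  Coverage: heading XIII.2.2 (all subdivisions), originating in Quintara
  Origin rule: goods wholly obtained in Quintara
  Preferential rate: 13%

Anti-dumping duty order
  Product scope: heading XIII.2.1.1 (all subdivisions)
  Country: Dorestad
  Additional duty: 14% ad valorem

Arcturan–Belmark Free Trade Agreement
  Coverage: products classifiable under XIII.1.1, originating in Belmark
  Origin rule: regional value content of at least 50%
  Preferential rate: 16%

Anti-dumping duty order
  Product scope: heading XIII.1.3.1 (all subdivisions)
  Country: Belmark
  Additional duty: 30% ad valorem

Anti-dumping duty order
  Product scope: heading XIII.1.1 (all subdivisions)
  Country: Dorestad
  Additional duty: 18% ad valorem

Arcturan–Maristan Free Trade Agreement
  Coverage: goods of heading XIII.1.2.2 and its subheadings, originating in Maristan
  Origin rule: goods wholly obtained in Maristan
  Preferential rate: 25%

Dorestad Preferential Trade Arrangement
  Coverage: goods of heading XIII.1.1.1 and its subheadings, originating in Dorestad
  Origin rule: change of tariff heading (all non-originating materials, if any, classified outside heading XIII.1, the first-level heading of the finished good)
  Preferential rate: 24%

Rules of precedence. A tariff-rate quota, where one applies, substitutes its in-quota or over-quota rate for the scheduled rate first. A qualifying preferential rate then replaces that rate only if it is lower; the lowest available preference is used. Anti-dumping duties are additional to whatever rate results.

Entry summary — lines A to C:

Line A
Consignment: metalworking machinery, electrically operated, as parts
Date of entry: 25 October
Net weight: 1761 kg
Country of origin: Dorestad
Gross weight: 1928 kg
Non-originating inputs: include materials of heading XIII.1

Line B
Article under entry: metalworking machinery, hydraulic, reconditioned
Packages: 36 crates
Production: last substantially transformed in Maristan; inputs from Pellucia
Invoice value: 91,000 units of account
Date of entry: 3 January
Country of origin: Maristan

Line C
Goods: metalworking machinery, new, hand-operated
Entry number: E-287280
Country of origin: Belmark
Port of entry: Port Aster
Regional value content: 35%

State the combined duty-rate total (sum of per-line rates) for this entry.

66%

Line A: metalworking → XIII.1; electrically operated → XIII.1.4; as parts → XIII.1.4.2. Scheduled 16%. Dorestad agreement on XIII.1.1.1: XIII.1.4.2 not covered. → 16%.
Line B: metalworking → XIII.1; hydraulic → XIII.1.3; reconditioned → XIII.1.3.1. Scheduled 28%. Maristan agreement on XIII.1.2.2: XIII.1.3.1 not covered. → 28%.
Line C: metalworking → XIII.1; hand-operated → XIII.1.1; new → XIII.1.1.2. Scheduled 22%. Belmark agreement on XIII.1.1: RVC < 50%. → 22%.
Sum: 16% + 28% + 22% = 66%.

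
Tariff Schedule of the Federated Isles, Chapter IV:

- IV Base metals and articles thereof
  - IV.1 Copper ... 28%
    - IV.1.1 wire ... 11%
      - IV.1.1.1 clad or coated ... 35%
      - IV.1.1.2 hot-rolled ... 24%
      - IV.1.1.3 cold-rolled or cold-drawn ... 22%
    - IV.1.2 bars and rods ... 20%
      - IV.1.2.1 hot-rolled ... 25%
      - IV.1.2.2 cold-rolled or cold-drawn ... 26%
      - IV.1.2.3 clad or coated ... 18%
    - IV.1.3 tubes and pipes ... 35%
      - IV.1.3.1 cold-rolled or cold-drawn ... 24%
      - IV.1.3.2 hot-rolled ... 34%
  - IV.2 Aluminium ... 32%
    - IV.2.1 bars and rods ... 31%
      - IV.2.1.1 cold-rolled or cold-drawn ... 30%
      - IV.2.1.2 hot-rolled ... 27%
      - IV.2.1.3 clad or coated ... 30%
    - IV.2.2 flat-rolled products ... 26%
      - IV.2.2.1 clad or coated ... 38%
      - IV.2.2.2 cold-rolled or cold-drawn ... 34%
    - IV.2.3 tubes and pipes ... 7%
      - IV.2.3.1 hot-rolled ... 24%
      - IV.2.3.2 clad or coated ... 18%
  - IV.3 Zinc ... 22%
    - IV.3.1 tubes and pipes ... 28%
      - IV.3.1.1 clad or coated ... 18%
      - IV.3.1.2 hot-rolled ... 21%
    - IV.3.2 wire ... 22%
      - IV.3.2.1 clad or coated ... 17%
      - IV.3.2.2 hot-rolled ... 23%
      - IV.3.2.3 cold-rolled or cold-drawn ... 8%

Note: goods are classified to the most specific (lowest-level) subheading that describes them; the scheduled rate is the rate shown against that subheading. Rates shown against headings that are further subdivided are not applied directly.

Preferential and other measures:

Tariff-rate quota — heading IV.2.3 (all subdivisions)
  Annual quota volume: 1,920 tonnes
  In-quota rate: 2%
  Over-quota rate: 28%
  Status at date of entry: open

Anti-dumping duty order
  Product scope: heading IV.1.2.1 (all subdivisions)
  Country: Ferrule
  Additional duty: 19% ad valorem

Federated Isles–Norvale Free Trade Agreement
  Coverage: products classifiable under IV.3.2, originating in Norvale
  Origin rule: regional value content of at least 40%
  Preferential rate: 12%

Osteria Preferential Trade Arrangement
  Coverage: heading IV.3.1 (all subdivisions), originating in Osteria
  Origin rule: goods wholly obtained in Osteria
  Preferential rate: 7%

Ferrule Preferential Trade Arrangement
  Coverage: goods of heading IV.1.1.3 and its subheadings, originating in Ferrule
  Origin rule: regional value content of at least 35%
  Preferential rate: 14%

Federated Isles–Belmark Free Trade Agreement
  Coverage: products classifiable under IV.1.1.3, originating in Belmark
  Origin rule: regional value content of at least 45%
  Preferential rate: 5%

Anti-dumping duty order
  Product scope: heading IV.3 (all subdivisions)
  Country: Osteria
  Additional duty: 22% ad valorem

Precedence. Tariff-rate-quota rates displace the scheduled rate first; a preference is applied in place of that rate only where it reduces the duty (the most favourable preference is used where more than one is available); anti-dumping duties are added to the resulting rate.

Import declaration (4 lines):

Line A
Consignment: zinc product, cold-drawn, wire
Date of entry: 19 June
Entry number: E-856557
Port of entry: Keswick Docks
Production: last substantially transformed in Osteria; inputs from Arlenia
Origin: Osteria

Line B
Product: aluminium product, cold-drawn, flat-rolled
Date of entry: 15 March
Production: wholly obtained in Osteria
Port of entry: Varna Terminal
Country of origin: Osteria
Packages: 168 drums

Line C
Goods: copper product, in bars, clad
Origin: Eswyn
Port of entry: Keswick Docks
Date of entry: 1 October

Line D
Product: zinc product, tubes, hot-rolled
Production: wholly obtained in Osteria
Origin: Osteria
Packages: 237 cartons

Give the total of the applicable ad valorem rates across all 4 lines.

111%

Line A: zinc → IV.3; wire → IV.3.2; cold-drawn → IV.3.2.3. Scheduled 8%. Osteria agreement on IV.3.1: IV.3.2.3 not covered; anti-dumping (Osteria, IV.3): +22%; total 8% + 22% = 30%. → 30%.
Line B: aluminium → IV.2; flat-rolled → IV.2.2; cold-drawn → IV.2.2.2. Scheduled 34%. Osteria agreement on IV.3.1: IV.2.2.2 not covered. → 34%.
Line C: copper → IV.1; in bars → IV.1.2; clad → IV.1.2.3. Scheduled 18%. No special measure applies. → 18%.
Line D: zinc → IV.3; tubes → IV.3.1; hot-rolled → IV.3.1.2. Scheduled 21%. Osteria agreement on IV.3.1: wholly obtained → 7% available; preferential 7%; anti-dumping (Osteria, IV.3): +22%; total 7% + 22% = 29%. → 29%.
Sum: 30% + 34% + 18% + 29% = 111%.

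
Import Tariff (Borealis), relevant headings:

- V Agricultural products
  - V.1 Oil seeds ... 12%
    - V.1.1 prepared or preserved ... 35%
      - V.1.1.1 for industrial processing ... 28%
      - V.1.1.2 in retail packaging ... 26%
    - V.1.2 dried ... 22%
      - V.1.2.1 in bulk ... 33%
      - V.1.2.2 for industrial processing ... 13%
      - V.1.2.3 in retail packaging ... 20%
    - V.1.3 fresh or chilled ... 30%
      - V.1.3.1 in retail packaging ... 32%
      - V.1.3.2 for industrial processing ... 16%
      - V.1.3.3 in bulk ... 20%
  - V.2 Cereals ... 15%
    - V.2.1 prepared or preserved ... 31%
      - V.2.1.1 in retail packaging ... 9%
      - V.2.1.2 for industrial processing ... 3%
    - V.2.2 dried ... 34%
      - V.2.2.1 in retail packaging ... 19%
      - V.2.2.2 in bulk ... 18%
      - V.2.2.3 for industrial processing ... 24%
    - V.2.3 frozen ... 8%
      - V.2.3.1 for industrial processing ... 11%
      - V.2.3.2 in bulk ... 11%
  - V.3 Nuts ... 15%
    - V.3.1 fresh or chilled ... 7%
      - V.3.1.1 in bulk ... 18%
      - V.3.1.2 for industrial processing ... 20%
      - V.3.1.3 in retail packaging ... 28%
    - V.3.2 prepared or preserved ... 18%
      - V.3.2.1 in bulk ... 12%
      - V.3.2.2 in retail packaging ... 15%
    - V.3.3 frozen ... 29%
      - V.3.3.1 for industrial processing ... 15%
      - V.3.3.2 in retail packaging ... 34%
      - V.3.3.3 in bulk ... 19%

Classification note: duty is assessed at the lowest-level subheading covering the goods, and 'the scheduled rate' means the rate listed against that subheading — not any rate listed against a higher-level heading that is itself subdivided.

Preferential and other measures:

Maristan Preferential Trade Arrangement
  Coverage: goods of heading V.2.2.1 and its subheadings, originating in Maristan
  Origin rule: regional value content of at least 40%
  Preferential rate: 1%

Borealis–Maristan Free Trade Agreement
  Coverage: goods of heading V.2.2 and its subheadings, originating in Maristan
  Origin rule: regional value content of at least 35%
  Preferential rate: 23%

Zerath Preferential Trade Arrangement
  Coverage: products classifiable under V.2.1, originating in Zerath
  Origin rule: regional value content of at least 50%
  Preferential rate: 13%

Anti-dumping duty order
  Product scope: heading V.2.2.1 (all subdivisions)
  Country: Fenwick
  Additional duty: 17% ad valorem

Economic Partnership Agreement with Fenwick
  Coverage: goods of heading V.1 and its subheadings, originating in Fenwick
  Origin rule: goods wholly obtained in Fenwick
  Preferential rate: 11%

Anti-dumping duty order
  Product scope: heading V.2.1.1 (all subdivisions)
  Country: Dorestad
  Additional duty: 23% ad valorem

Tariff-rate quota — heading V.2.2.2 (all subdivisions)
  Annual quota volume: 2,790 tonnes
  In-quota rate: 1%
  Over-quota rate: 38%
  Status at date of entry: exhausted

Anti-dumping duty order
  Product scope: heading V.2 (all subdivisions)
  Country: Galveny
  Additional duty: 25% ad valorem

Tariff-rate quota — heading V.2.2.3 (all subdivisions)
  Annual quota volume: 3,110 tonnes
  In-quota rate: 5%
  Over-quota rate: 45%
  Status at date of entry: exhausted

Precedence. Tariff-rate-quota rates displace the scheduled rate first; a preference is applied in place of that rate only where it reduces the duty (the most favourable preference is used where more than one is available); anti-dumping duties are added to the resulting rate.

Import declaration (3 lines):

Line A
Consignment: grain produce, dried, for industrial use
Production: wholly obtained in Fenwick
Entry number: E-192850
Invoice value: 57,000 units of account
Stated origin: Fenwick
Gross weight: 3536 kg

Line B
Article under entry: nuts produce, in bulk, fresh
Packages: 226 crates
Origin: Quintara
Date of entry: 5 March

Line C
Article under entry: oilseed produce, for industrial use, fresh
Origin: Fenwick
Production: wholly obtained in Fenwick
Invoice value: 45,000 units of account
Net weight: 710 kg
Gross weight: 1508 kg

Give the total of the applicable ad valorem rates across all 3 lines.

Line A: grain → V.2; dried → V.2.2; for industrial use → V.2.2.3. Scheduled 24%. quota on V.2.2.3 exhausted → over-quota 45%; Fenwick agreement on V.1: V.2.2.3 not covered. → 45%.
Line B: nuts → V.3; fresh → V.3.1; in bulk → V.3.1.1. Scheduled 18%. No special measure applies. → 18%.
Line C: oilseed → V.1; fresh → V.1.3; for industrial use → V.1.3.2. Scheduled 16%. Fenwick agreement on V.1: wholly obtained → 11% available; preferential 11%. → 11%.
Sum: 45% + 18% + 11% = 74%.

74%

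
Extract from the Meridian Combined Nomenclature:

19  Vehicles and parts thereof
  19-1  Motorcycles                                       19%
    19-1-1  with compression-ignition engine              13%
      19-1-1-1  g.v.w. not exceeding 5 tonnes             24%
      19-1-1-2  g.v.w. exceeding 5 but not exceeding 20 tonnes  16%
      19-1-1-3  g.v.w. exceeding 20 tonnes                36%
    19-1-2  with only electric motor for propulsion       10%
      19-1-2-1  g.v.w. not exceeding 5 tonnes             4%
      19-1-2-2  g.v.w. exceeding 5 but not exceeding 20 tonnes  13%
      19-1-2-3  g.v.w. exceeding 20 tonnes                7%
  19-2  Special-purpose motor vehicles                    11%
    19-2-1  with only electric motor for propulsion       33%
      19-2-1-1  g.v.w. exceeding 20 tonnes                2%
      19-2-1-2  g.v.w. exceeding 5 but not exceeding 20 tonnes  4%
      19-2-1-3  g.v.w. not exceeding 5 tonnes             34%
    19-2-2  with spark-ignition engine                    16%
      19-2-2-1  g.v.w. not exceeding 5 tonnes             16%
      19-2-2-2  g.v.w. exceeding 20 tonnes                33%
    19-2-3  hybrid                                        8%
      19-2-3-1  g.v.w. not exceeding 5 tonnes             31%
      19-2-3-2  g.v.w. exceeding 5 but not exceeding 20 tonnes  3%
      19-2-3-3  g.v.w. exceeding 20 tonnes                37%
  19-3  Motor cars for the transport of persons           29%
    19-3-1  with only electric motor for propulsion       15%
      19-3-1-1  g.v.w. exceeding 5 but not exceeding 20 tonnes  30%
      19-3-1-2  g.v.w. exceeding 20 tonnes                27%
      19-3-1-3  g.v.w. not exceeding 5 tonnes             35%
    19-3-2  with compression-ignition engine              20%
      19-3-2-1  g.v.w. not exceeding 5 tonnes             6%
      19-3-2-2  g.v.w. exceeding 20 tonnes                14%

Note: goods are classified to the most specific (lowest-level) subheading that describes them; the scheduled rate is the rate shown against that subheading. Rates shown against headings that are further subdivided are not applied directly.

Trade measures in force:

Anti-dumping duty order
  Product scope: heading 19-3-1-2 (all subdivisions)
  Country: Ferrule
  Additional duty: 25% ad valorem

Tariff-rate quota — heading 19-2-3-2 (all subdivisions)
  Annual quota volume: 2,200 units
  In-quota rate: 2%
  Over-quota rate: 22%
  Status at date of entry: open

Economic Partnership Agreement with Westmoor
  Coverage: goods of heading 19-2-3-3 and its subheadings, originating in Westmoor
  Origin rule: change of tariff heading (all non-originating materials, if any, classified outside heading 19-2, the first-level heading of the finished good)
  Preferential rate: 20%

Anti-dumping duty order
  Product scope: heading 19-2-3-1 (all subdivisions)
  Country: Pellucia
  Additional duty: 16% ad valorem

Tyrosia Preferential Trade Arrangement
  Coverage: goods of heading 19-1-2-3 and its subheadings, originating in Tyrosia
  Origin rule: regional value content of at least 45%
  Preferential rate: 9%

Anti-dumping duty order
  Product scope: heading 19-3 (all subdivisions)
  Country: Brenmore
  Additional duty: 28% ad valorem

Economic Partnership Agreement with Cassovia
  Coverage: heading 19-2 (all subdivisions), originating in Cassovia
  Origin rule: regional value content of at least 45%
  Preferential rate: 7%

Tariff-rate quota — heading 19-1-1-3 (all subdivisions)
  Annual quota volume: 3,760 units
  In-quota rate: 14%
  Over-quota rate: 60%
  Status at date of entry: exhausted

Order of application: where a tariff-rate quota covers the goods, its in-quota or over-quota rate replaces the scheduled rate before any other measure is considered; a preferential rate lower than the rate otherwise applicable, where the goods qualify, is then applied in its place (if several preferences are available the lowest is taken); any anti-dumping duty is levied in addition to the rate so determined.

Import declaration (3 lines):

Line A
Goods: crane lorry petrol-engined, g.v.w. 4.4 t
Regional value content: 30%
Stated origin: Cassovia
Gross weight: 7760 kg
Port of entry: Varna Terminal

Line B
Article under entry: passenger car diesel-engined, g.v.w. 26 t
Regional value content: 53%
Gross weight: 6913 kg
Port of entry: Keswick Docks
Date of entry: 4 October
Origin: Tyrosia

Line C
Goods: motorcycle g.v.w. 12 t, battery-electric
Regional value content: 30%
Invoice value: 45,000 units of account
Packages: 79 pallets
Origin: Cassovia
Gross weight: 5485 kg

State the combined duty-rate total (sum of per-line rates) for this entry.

Line A: crane lorry → 19-2; petrol-engined → 19-2-2; g.v.w. 4.4 t → 19-2-2-1. Scheduled 16%. Cassovia agreement on 19-2: RVC < 45%. → 16%.
Line B: passenger car → 19-3; diesel-engined → 19-3-2; g.v.w. 26 t → 19-3-2-2. Scheduled 14%. Tyrosia agreement on 19-1-2-3: 19-3-2-2 not covered. → 14%.
Line C: motorcycle → 19-1; battery-electric → 19-1-2; g.v.w. 12 t → 19-1-2-2. Scheduled 13%. Cassovia agreement on 19-2: 19-1-2-2 not covered. → 13%.
Sum: 16% + 14% + 13% = 43%.

43%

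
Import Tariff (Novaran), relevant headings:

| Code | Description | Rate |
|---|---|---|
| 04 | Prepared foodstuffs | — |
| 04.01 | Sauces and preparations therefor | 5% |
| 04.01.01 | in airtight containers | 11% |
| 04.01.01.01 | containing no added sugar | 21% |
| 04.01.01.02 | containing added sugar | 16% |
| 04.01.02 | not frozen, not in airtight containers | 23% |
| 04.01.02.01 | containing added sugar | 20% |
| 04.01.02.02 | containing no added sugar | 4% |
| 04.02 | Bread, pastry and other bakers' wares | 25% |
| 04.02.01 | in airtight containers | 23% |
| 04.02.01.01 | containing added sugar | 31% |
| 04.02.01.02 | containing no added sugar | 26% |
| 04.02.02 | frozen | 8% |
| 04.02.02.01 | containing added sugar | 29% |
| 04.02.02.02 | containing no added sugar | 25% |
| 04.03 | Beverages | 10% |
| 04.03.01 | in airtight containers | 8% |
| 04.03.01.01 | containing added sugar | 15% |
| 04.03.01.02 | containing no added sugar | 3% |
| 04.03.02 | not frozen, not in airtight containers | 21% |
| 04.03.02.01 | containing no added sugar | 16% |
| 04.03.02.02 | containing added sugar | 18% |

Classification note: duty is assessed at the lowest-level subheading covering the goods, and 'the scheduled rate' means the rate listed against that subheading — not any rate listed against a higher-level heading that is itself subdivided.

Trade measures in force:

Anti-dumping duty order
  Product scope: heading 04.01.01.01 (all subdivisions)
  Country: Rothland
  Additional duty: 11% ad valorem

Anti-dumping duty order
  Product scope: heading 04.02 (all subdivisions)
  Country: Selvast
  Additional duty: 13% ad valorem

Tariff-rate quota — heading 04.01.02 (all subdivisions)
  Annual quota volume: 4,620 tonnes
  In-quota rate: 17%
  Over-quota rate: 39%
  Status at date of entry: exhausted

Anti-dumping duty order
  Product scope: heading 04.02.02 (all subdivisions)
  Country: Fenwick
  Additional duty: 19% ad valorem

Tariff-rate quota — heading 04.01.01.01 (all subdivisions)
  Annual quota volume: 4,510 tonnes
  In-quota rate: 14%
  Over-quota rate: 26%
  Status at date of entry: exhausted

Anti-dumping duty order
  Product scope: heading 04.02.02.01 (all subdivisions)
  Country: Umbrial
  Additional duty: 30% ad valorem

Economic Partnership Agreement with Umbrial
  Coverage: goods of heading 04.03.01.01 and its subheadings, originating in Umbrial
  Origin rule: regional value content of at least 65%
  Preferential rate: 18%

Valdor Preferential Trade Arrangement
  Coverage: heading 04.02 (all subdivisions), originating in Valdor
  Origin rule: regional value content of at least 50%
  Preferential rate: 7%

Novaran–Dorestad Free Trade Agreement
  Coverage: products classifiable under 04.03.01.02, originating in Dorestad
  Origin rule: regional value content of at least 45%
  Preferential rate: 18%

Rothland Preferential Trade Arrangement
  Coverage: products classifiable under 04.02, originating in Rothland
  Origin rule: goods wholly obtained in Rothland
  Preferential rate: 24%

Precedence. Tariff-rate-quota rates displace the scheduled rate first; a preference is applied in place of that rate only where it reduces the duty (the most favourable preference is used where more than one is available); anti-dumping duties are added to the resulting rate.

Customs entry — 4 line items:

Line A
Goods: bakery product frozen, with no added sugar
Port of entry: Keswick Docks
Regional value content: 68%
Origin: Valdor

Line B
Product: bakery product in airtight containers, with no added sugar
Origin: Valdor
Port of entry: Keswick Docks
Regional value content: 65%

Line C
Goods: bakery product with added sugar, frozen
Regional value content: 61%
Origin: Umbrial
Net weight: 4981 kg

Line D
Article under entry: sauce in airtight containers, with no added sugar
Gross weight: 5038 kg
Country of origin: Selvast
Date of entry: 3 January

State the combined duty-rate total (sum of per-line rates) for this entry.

99%

Line A: bakery product → 04.02; frozen → 04.02.02; with no added sugar → 04.02.02.02. Scheduled 25%. Valdor agreement on 04.02: RVC ≥ 50% → 7% available; preferential 7%. → 7%.
Line B: bakery product → 04.02; in airtight containers → 04.02.01; with no added sugar → 04.02.01.02. Scheduled 26%. Valdor agreement on 04.02: RVC ≥ 50% → 7% available; preferential 7%. → 7%.
Line C: bakery product → 04.02; frozen → 04.02.02; with added sugar → 04.02.02.01. Scheduled 29%. Umbrial agreement on 04.03.01.01: 04.02.02.01 not covered; anti-dumping (Umbrial, 04.02.02.01): +30%; total 29% + 30% = 59%. → 59%.
Line D: sauce → 04.01; in airtight containers → 04.01.01; with no added sugar → 04.01.01.01. Scheduled 21%. quota on 04.01.01.01 exhausted → over-quota 26%. → 26%.
Sum: 7% + 7% + 59% + 26% = 99%.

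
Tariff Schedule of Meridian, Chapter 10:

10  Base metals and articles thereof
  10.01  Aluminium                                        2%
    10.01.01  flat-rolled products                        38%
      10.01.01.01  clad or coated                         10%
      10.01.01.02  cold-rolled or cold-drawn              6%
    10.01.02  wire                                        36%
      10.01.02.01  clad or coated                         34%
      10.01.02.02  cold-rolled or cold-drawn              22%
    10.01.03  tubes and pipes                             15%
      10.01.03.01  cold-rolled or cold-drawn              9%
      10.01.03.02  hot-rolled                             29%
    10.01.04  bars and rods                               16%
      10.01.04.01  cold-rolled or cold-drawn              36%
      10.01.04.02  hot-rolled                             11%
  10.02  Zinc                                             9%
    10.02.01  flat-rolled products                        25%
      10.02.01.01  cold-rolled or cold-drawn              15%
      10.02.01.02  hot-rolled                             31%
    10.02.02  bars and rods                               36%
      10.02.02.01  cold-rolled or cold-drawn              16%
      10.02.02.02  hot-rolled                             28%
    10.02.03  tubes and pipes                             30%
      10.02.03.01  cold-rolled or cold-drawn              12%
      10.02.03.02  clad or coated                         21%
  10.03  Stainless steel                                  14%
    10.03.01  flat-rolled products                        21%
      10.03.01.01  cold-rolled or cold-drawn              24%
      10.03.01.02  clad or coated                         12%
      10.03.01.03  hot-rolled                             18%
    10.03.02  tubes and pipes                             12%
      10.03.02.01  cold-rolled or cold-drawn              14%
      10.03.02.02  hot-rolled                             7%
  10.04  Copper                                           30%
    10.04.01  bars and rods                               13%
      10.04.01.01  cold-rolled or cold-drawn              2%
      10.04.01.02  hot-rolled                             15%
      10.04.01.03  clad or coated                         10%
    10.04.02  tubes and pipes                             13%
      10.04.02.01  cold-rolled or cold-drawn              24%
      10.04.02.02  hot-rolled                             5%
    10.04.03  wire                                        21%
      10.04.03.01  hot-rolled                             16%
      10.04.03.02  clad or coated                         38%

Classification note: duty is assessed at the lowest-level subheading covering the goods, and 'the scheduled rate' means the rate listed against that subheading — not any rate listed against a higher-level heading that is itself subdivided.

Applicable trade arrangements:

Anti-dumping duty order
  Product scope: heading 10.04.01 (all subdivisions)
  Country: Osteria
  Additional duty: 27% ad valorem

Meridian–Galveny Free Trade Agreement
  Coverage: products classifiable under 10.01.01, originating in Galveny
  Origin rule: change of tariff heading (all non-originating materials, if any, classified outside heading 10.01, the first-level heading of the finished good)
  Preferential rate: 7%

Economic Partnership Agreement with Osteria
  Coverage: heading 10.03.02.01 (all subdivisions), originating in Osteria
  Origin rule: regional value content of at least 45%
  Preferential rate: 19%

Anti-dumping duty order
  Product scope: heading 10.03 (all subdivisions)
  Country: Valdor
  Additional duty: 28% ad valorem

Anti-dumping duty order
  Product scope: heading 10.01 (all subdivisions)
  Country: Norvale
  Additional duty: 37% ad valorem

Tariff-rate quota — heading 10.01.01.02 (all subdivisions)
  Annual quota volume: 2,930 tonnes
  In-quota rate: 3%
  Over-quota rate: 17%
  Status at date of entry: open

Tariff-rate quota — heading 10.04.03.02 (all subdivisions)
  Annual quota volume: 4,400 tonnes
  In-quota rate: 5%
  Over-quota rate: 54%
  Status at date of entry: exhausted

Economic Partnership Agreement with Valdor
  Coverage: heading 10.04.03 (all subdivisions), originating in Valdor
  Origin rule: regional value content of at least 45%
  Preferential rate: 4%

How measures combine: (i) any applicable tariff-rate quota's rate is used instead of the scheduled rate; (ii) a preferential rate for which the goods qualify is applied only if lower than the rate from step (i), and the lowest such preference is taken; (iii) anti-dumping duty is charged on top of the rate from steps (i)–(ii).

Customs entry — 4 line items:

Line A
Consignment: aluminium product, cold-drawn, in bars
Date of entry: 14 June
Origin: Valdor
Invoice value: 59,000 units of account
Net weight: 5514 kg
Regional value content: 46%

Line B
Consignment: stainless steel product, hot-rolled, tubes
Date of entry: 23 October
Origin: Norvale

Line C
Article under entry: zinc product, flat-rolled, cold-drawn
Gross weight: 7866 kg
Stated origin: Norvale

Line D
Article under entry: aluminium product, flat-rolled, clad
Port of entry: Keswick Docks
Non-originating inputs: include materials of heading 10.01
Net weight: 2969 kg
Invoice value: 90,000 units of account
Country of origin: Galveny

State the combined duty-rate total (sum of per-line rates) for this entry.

Line A: aluminium → 10.01; in bars → 10.01.04; cold-drawn → 10.01.04.01. Scheduled 36%. Valdor agreement on 10.04.03: 10.01.04.01 not covered. → 36%.
Line B: stainless steel → 10.03; tubes → 10.03.02; hot-rolled → 10.03.02.02. Scheduled 7%. No special measure applies. → 7%.
Line C: zinc → 10.02; flat-rolled → 10.02.01; cold-drawn → 10.02.01.01. Scheduled 15%. No special measure applies. → 15%.
Line D: aluminium → 10.01; flat-rolled → 10.01.01; clad → 10.01.01.01. Scheduled 10%. Galveny agreement on 10.01.01: CTH not met. → 10%.
Sum: 36% + 7% + 15% + 10% = 68%.

68%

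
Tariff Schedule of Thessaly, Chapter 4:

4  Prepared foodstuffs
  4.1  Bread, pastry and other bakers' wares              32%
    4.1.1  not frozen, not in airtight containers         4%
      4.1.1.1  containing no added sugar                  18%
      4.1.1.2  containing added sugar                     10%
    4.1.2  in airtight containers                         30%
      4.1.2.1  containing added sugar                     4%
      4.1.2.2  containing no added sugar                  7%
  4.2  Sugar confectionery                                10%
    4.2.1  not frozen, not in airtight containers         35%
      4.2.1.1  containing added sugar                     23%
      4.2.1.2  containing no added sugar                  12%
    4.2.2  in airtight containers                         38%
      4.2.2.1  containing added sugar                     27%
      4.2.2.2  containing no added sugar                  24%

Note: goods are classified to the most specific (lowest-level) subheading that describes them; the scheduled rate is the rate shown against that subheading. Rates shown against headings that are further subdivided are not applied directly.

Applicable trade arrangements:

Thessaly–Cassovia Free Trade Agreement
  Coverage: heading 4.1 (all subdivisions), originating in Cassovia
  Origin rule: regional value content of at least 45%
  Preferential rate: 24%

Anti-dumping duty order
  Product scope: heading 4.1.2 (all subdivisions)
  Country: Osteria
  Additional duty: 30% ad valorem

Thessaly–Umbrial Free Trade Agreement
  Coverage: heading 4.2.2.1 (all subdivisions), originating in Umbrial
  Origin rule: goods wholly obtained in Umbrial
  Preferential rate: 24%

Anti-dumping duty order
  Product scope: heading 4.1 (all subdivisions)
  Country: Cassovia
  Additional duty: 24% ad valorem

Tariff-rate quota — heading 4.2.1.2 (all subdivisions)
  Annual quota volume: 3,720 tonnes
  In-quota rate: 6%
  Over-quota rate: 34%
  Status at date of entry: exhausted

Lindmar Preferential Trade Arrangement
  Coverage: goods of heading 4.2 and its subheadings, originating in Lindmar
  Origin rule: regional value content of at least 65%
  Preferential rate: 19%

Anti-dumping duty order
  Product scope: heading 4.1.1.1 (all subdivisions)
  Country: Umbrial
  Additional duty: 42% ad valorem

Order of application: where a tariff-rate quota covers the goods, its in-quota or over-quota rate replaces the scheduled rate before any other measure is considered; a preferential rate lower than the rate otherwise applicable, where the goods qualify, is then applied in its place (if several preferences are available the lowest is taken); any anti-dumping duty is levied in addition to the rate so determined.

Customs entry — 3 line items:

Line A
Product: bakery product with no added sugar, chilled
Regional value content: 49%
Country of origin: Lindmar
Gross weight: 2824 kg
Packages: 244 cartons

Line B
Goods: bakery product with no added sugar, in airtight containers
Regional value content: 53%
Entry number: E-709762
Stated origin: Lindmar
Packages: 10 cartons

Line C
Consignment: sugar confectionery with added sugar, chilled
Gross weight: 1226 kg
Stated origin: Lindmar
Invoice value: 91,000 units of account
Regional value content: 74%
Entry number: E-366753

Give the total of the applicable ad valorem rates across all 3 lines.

44%

Line A: bakery product → 4.1; chilled → 4.1.1; with no added sugar → 4.1.1.1. Scheduled 18%. Lindmar agreement on 4.2: 4.1.1.1 not covered. → 18%.
Line B: bakery product → 4.1; in airtight containers → 4.1.2; with no added sugar → 4.1.2.2. Scheduled 7%. Lindmar agreement on 4.2: 4.1.2.2 not covered. → 7%.
Line C: sugar confectionery → 4.2; chilled → 4.2.1; with added sugar → 4.2.1.1. Scheduled 23%. Lindmar agreement on 4.2: RVC ≥ 65% → 19% available; preferential 19%. → 19%.
Sum: 18% + 7% + 19% = 44%.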